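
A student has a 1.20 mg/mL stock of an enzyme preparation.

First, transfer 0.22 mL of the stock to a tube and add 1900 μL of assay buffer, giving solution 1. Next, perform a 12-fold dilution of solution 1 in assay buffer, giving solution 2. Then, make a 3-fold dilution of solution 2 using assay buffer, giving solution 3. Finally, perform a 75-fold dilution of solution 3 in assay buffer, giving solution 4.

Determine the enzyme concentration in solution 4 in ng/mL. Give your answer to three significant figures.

46.1 ng/mL

Step 1: 0.22 mL + 1900 μL = 2.12 mL total → factor 2.12/0.22 = 9.6364
Step 2: 12-fold → factor 12
Step 3: 3-fold → factor 3
Step 4: 75-fold → factor 75
Overall dilution factor = 9.6364 × 12 × 3 × 75 = 26018
Final = 1.20 mg/mL / 26018 = 4.612 × 10^-5 mg/mL = 46.1 ng/mL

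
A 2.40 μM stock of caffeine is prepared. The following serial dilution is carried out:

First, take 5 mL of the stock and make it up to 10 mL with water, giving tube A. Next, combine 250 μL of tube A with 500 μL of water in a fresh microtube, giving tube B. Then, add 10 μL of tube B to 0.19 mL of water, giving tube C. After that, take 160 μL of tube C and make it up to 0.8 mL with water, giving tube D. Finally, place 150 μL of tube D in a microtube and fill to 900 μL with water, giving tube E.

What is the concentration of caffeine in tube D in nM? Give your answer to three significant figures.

4.00 nM

Step 1: 5 mL brought to 10 mL → factor 10/5 = 2
Step 2: 250 μL + 500 μL = 750 μL total → factor 750/250 = 3
Step 3: 10 μL + 0.19 mL = 200 μL total → factor 200/10 = 20
Step 4: 160 μL brought to 0.8 mL → factor 800/160 = 5
Dilution factor through tube D = 2 × 3 × 20 × 5 = 600
[tube D] = 2.40 μM / 600 = 0.004000 μM = 4.00 nM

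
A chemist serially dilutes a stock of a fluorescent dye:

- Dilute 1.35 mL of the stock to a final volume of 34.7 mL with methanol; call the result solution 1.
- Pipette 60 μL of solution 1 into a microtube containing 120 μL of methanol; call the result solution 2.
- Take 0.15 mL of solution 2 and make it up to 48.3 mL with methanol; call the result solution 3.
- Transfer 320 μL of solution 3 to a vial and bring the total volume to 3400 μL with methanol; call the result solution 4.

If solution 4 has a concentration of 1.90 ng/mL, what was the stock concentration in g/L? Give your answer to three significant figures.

0.501 g/L

Step 1: 1.35 mL brought to 34.7 mL → factor 34.7/1.35 = 25.704
Step 2: 60 μL + 120 μL = 180 μL total → factor 180/60 = 3
Step 3: 0.15 mL brought to 48.3 mL → factor 48.3/0.15 = 322
Step 4: 320 μL brought to 3400 μL → factor 3400/320 = 10.625
Overall dilution factor = 25.704 × 3 × 322 × 10.625 = 2.6382 × 10^5
Stock = 1.90 ng/mL × 2.6382 × 10^5 = 5.013 × 10^5 ng/mL = 0.501 g/L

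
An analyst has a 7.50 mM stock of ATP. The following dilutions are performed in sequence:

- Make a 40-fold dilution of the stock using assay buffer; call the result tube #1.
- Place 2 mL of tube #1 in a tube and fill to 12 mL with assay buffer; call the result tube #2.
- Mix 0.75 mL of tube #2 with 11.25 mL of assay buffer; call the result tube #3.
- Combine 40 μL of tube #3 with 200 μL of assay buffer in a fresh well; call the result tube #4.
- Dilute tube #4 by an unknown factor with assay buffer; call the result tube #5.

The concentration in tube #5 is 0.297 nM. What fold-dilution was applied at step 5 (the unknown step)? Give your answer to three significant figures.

Step 1: 40-fold → factor 40
Step 2: 2 mL brought to 12 mL → factor 12/2 = 6
Step 3: 0.75 mL + 11.25 mL = 12 mL total → factor 12/0.75 = 16
Step 4: 40 μL + 200 μL = 240 μL total → factor 240/40 = 6
Step 5: unknown factor x
Product of known-step factors = 23040
Overall factor = 7.50 mM / (0.297 nM) = 2.5253 × 10^7
x = 2.5253 × 10^7 / 23040 = 1.10 × 10^3

1.10 × 10^3-fold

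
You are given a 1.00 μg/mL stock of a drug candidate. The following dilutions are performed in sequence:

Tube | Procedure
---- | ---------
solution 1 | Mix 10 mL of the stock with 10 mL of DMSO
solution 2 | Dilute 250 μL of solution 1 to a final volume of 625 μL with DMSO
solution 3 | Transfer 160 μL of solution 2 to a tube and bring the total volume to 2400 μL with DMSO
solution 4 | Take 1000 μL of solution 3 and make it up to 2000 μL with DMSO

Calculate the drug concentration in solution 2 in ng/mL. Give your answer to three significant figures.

Step 1: 10 mL + 10 mL = 20 mL total → factor 20/10 = 2
Step 2: 250 μL brought to 625 μL → factor 625/250 = 2.5
Dilution factor through solution 2 = 2 × 2.5 = 5
[solution 2] = 1.00 μg/mL / 5 = 0.2000 μg/mL = 200 ng/mL

200 ng/mL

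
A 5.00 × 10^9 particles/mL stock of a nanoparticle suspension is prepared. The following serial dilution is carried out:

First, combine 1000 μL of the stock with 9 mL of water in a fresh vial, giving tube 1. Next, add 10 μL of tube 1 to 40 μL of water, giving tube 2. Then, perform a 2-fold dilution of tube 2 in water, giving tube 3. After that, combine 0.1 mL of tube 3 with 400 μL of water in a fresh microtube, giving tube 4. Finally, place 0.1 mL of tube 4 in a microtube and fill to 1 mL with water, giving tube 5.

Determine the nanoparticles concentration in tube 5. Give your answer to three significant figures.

Step 1: 1000 μL + 9 mL = 10000 μL total → factor 10000/1000 = 10
Step 2: 10 μL + 40 μL = 50 μL total → factor 50/10 = 5
Step 3: 2-fold → factor 2
Step 4: 0.1 mL + 400 μL = 0.5 mL total → factor 0.5/0.1 = 5
Step 5: 0.1 mL brought to 1 mL → factor 1/0.1 = 10
Overall dilution factor = 10 × 5 × 2 × 5 × 10 = 5000
Final = 5.00 × 10^9 particles/mL / 5000 = 1.00 × 10^6 particles/mL

1.00 × 10^6 particles/mL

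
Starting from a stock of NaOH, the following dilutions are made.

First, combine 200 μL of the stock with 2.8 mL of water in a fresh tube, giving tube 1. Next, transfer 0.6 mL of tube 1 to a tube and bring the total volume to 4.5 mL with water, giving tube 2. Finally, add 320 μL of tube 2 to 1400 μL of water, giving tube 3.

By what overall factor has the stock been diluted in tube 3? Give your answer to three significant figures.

605

Step 1: 200 μL + 2.8 mL = 3000 μL total → factor 3000/200 = 15
Step 2: 0.6 mL brought to 4.5 mL → factor 4.5/0.6 = 7.5
Step 3: 320 μL + 1400 μL = 1720 μL total → factor 1720/320 = 5.375
Overall dilution factor = 15 × 7.5 × 5.375 = 604.69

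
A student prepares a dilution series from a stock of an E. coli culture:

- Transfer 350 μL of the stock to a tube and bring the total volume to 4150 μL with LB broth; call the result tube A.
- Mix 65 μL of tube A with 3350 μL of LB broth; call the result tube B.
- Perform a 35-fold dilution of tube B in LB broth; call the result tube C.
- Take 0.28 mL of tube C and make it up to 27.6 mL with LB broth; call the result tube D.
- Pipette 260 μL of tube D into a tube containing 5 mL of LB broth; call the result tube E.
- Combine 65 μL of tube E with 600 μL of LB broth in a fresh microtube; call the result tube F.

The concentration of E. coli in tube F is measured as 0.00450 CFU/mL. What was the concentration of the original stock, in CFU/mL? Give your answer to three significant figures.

2.00 × 10^6 CFU/mL

Step 1: 350 μL brought to 4150 μL → factor 4150/350 = 11.857
Step 2: 65 μL + 3350 μL = 3415 μL total → factor 3415/65 = 52.538
Step 3: 35-fold → factor 35
Step 4: 0.28 mL brought to 27.6 mL → factor 27.6/0.28 = 98.571
Step 5: 260 μL + 5 mL = 5260 μL total → factor 5260/260 = 20.231
Step 6: 65 μL + 600 μL = 665 μL total → factor 665/65 = 10.231
Overall dilution factor = 11.857 × 52.538 × 35 × 98.571 × 20.231 × 10.231 = 4.4483 × 10^8
Stock = 0.00450 CFU/mL × 4.4483 × 10^8 = 2.00 × 10^6 CFU/mL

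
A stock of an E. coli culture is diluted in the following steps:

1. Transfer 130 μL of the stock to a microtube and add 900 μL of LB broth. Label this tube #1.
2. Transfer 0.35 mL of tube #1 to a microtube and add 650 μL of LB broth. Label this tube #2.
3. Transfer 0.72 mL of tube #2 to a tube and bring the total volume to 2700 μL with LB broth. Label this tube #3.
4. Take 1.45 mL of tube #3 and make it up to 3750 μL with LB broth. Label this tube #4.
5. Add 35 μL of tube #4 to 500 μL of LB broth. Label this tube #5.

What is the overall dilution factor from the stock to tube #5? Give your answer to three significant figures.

Step 1: 130 μL + 900 μL = 1030 μL total → factor 1030/130 = 7.9231
Step 2: 0.35 mL + 650 μL = 1 mL total → factor 1/0.35 = 2.8571
Step 3: 0.72 mL brought to 2700 μL → factor 2.7/0.72 = 3.75
Step 4: 1.45 mL brought to 3750 μL → factor 3.75/1.45 = 2.5862
Step 5: 35 μL + 500 μL = 535 μL total → factor 535/35 = 15.286
Overall dilution factor = 7.9231 × 2.8571 × 3.75 × 2.5862 × 15.286 = 3355.9

3.36 × 10^3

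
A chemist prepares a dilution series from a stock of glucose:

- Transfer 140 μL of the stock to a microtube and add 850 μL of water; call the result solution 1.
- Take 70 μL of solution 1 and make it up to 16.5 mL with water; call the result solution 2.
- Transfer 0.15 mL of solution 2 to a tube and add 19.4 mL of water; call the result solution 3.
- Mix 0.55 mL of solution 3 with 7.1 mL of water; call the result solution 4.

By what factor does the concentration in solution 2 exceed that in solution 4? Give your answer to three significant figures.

1.81 × 10^3

Step 1: 140 μL + 850 μL = 990 μL total → factor 990/140 = 7.0714
Step 2: 70 μL brought to 16.5 mL → factor 16500/70 = 235.71
Step 3: 0.15 mL + 19.4 mL = 19.55 mL total → factor 19.55/0.15 = 130.33
Step 4: 0.55 mL + 7.1 mL = 7.65 mL total → factor 7.65/0.55 = 13.909
Dilution factor to solution 2 = 1666.8; to solution 4 = 3.0217 × 10^6
[solution 2]/[solution 4] = (factor to solution 4)/(factor to solution 2) = 3.0217 × 10^6/1666.8 = 1.81 × 10^3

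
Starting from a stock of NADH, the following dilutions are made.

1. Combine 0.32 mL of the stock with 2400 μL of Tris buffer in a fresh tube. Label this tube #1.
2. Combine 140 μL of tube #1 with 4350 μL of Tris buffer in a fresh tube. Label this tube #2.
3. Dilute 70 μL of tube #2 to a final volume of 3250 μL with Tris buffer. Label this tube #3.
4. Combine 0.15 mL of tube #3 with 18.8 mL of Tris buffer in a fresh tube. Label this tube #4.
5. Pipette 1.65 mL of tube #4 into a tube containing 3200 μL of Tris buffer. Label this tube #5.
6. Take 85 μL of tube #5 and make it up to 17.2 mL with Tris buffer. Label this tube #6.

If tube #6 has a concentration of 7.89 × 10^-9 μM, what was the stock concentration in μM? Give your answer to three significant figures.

7.50 μM

Step 1: 0.32 mL + 2400 μL = 2.72 mL total → factor 2.72/0.32 = 8.5
Step 2: 140 μL + 4350 μL = 4490 μL total → factor 4490/140 = 32.071
Step 3: 70 μL brought to 3250 μL → factor 3250/70 = 46.429
Step 4: 0.15 mL + 18.8 mL = 18.95 mL total → factor 18.95/0.15 = 126.33
Step 5: 1.65 mL + 3200 μL = 4.85 mL total → factor 4.85/1.65 = 2.9394
Step 6: 85 μL brought to 17.2 mL → factor 17200/85 = 202.35
Overall dilution factor = 8.5 × 32.071 × 46.429 × 126.33 × 2.9394 × 202.35 = 9.5106 × 10^8
Stock = 7.89 × 10^-9 μM × 9.5106 × 10^8 = 7.50 μM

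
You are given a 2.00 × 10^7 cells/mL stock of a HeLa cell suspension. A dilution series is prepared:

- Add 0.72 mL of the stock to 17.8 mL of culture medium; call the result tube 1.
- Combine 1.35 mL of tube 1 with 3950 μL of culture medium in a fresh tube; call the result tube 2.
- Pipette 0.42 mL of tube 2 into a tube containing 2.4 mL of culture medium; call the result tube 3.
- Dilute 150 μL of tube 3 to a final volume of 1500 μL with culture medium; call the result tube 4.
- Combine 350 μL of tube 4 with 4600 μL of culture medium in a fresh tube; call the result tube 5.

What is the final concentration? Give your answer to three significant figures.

Step 1: 0.72 mL + 17.8 mL = 18.52 mL total → factor 18.52/0.72 = 25.722
Step 2: 1.35 mL + 3950 μL = 5.3 mL total → factor 5.3/1.35 = 3.9259
Step 3: 0.42 mL + 2.4 mL = 2.82 mL total → factor 2.82/0.42 = 6.7143
Step 4: 150 μL brought to 1500 μL → factor 1500/150 = 10
Step 5: 350 μL + 4600 μL = 4950 μL total → factor 4950/350 = 14.143
Overall dilution factor = 25.722 × 3.9259 × 6.7143 × 10 × 14.143 = 95893
Final = 2.00 × 10^7 cells/mL / 95893 = 209 cells/mL

209 cells/mL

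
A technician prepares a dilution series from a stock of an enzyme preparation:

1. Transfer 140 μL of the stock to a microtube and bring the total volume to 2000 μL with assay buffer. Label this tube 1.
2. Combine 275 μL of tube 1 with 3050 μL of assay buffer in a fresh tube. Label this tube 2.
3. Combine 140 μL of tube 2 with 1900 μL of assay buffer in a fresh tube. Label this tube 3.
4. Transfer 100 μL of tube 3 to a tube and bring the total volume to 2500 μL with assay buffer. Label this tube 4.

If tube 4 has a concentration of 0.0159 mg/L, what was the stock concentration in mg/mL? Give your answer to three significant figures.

Step 1: 140 μL brought to 2000 μL → factor 2000/140 = 14.286
Step 2: 275 μL + 3050 μL = 3325 μL total → factor 3325/275 = 12.091
Step 3: 140 μL + 1900 μL = 2040 μL total → factor 2040/140 = 14.571
Step 4: 100 μL brought to 2500 μL → factor 2500/100 = 25
Overall dilution factor = 14.286 × 12.091 × 14.571 × 25 = 62922
Stock = 0.0159 mg/L × 62922 = 1000 mg/L = 1.00 mg/mL

1.00 mg/mL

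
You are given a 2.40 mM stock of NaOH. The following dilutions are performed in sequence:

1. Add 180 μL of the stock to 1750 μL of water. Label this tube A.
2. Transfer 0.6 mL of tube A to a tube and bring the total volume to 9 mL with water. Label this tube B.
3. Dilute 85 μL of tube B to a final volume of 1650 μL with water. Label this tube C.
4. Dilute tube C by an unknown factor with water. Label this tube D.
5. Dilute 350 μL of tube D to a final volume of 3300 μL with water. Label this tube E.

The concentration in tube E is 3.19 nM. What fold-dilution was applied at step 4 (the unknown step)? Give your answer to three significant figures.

25.6-fold

Step 1: 180 μL + 1750 μL = 1930 μL total → factor 1930/180 = 10.722
Step 2: 0.6 mL brought to 9 mL → factor 9/0.6 = 15
Step 3: 85 μL brought to 1650 μL → factor 1650/85 = 19.412
Step 4: unknown factor x
Step 5: 350 μL brought to 3300 μL → factor 3300/350 = 9.4286
Product of known-step factors = 29437
Overall factor = 2.40 mM / (3.19 nM) = 7.5235 × 10^5
x = 7.5235 × 10^5 / 29437 = 25.6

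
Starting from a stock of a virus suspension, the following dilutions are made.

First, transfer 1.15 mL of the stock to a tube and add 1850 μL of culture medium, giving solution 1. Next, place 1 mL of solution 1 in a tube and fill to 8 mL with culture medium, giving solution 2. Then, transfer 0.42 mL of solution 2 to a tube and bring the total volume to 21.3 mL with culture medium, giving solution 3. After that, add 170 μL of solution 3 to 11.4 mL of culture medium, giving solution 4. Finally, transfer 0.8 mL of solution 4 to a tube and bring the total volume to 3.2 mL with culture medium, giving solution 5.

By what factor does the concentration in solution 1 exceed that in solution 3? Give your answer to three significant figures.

Step 1: 1.15 mL + 1850 μL = 3 mL total → factor 3/1.15 = 2.6087
Step 2: 1 mL brought to 8 mL → factor 8/1 = 8
Step 3: 0.42 mL brought to 21.3 mL → factor 21.3/0.42 = 50.714
Dilution factor to solution 1 = 2.6087; to solution 3 = 1058.4
[solution 1]/[solution 3] = (factor to solution 3)/(factor to solution 1) = 1058.4/2.6087 = 406

406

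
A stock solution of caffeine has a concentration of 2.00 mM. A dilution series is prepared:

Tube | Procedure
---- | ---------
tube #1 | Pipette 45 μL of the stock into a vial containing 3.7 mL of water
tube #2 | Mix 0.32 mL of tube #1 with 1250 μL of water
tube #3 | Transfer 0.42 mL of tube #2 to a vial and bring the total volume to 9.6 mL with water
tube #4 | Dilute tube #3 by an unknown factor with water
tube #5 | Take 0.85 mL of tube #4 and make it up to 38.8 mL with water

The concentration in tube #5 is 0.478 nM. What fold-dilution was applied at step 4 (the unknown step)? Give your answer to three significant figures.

9.82-fold

Step 1: 45 μL + 3.7 mL = 3745 μL total → factor 3745/45 = 83.222
Step 2: 0.32 mL + 1250 μL = 1.57 mL total → factor 1.57/0.32 = 4.9062
Step 3: 0.42 mL brought to 9.6 mL → factor 9.6/0.42 = 22.857
Step 4: unknown factor x
Step 5: 0.85 mL brought to 38.8 mL → factor 38.8/0.85 = 45.647
Product of known-step factors = 4.2601 × 10^5
Overall factor = 2.00 mM / (0.478 nM) = 4.1841 × 10^6
x = 4.1841 × 10^6 / 4.2601 × 10^5 = 9.82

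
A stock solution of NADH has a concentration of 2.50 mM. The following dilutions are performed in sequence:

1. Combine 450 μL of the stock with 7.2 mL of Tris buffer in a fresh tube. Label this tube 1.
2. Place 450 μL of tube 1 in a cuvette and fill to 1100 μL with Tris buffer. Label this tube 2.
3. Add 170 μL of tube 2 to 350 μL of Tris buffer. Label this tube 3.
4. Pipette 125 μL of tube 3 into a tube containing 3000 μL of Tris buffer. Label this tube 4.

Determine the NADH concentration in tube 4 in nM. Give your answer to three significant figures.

Step 1: 450 μL + 7.2 mL = 7650 μL total → factor 7650/450 = 17
Step 2: 450 μL brought to 1100 μL → factor 1100/450 = 2.4444
Step 3: 170 μL + 350 μL = 520 μL total → factor 520/170 = 3.0588
Step 4: 125 μL + 3000 μL = 3125 μL total → factor 3125/125 = 25
Overall dilution factor = 17 × 2.4444 × 3.0588 × 25 = 3177.8
Final = 2.50 mM / 3177.8 = 0.0007867 mM = 787 nM

787 nM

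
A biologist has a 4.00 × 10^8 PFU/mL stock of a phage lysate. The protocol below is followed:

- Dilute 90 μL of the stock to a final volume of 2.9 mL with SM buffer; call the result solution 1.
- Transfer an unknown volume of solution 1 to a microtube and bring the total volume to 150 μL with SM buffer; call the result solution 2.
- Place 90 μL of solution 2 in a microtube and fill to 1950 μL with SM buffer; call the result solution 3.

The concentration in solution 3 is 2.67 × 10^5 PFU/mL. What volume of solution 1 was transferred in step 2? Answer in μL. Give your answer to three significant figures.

Step 1: 90 μL brought to 2.9 mL → factor 2900/90 = 32.222
Step 2: v brought to 150 μL → factor = 150 μL/v
Step 3: 90 μL brought to 1950 μL → factor 1950/90 = 21.667
Product of known-step factors = 698.15
Overall factor = 4.00 × 10^8 PFU/mL / (2.67 × 10^5 PFU/mL) = 1498.1
Step-2 factor = 1498.1 / 698.15 = 2.1459
v = 150 μL / 2.1459 = 69.9 μL

69.9 μL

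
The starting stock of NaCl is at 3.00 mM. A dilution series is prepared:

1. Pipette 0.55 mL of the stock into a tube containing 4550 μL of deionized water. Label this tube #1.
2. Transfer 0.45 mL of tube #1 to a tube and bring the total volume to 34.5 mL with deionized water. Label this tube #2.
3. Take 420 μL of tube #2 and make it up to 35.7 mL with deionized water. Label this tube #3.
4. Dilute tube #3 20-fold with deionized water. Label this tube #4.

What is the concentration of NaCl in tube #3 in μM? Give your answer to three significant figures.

Step 1: 0.55 mL + 4550 μL = 5.1 mL total → factor 5.1/0.55 = 9.2727
Step 2: 0.45 mL brought to 34.5 mL → factor 34.5/0.45 = 76.667
Step 3: 420 μL brought to 35.7 mL → factor 35700/420 = 85
Dilution factor through tube #3 = 9.2727 × 76.667 × 85 = 60427
[tube #3] = 3.00 mM / 60427 = 4.965 × 10^-5 mM = 0.0496 μM

0.0496 μM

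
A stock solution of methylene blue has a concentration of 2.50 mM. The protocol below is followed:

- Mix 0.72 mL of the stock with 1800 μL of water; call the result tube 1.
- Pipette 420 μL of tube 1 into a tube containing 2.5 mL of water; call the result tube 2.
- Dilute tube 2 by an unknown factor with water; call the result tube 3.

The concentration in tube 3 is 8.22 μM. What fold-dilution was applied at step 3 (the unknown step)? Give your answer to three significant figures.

12.5-fold

Step 1: 0.72 mL + 1800 μL = 2.52 mL total → factor 2.52/0.72 = 3.5
Step 2: 420 μL + 2.5 mL = 2920 μL total → factor 2920/420 = 6.9524
Step 3: unknown factor x
Product of known-step factors = 24.333
Overall factor = 2.50 mM / (8.22 μM) = 304.14
x = 304.14 / 24.333 = 12.5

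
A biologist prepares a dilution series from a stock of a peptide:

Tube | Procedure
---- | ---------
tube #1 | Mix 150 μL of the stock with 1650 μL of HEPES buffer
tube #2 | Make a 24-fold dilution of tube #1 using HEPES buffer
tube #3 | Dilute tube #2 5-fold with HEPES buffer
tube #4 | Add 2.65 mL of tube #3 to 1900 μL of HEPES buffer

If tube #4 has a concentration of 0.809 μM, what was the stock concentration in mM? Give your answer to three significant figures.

2.00 mM

Step 1: 150 μL + 1650 μL = 1800 μL total → factor 1800/150 = 12
Step 2: 24-fold → factor 24
Step 3: 5-fold → factor 5
Step 4: 2.65 mL + 1900 μL = 4.55 mL total → factor 4.55/2.65 = 1.717
Overall dilution factor = 12 × 24 × 5 × 1.717 = 2472.5
Stock = 0.809 μM × 2472.5 = 2000 μM = 2.00 mM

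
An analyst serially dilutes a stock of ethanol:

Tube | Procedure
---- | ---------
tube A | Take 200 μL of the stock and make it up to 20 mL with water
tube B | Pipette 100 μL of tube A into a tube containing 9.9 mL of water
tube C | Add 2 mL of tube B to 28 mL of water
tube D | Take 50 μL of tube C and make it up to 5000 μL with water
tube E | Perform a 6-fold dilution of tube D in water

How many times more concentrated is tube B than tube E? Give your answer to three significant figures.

Step 1: 200 μL brought to 20 mL → factor 20000/200 = 100
Step 2: 100 μL + 9.9 mL = 10000 μL total → factor 10000/100 = 100
Step 3: 2 mL + 28 mL = 30 mL total → factor 30/2 = 15
Step 4: 50 μL brought to 5000 μL → factor 5000/50 = 100
Step 5: 6-fold → factor 6
Dilution factor to tube B = 10000; to tube E = 9 × 10^7
[tube B]/[tube E] = (factor to tube E)/(factor to tube B) = 9 × 10^7/10000 = 9.00 × 10^3

9.00 × 10^3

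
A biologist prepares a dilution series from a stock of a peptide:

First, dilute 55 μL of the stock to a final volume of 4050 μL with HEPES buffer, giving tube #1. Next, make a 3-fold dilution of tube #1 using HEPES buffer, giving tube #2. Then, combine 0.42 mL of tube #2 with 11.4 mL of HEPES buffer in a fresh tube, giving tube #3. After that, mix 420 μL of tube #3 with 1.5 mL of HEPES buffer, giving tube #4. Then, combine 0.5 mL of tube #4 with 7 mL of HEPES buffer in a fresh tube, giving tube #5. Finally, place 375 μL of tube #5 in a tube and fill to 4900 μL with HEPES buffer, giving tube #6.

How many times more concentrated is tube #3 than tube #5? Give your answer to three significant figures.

68.6

Step 1: 55 μL brought to 4050 μL → factor 4050/55 = 73.636
Step 2: 3-fold → factor 3
Step 3: 0.42 mL + 11.4 mL = 11.82 mL total → factor 11.82/0.42 = 28.143
Step 4: 420 μL + 1.5 mL = 1920 μL total → factor 1920/420 = 4.5714
Step 5: 0.5 mL + 7 mL = 7.5 mL total → factor 7.5/0.5 = 15
Dilution factor to tube #3 = 6217; to tube #5 = 4.2631 × 10^5
[tube #3]/[tube #5] = (factor to tube #5)/(factor to tube #3) = 4.2631 × 10^5/6217 = 68.6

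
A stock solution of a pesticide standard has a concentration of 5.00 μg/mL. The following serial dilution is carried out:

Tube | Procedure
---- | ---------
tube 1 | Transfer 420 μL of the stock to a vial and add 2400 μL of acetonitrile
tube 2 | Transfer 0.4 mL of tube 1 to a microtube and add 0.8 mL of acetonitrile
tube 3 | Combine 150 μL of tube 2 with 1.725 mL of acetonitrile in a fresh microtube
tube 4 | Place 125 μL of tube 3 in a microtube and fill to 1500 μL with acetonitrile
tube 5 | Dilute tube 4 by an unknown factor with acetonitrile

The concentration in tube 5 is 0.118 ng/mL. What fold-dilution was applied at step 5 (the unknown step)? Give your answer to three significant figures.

14.0-fold

Step 1: 420 μL + 2400 μL = 2820 μL total → factor 2820/420 = 6.7143
Step 2: 0.4 mL + 0.8 mL = 1.2 mL total → factor 1.2/0.4 = 3
Step 3: 150 μL + 1.725 mL = 1875 μL total → factor 1875/150 = 12.5
Step 4: 125 μL brought to 1500 μL → factor 1500/125 = 12
Step 5: unknown factor x
Product of known-step factors = 3021.4
Overall factor = 5.00 μg/mL / (0.118 ng/mL) = 42373
x = 42373 / 3021.4 = 14.0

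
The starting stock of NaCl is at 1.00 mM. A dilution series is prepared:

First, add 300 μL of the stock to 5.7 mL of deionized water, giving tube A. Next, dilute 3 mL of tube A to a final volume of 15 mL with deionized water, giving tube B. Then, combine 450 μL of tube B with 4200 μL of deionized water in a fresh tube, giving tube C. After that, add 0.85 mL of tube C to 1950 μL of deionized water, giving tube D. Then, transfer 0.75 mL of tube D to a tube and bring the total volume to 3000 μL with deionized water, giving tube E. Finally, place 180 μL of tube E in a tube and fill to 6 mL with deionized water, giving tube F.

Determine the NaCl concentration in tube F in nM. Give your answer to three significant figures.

2.20 nM

Step 1: 300 μL + 5.7 mL = 6000 μL total → factor 6000/300 = 20
Step 2: 3 mL brought to 15 mL → factor 15/3 = 5
Step 3: 450 μL + 4200 μL = 4650 μL total → factor 4650/450 = 10.333
Step 4: 0.85 mL + 1950 μL = 2.8 mL total → factor 2.8/0.85 = 3.2941
Step 5: 0.75 mL brought to 3000 μL → factor 3/0.75 = 4
Step 6: 180 μL brought to 6 mL → factor 6000/180 = 33.333
Overall dilution factor = 20 × 5 × 10.333 × 3.2941 × 4 × 33.333 = 4.5386 × 10^5
Final = 1.00 mM / 4.5386 × 10^5 = 2.203 × 10^-6 mM = 2.20 nM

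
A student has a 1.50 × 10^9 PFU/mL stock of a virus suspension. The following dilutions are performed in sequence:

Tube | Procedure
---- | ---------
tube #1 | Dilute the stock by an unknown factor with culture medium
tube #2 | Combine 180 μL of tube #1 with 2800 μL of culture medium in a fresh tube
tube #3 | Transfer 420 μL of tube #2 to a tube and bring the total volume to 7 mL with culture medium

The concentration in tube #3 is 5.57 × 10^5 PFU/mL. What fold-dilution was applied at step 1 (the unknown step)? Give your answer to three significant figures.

Step 1: unknown factor x
Step 2: 180 μL + 2800 μL = 2980 μL total → factor 2980/180 = 16.556
Step 3: 420 μL brought to 7 mL → factor 7000/420 = 16.667
Product of known-step factors = 275.93
Overall factor = 1.50 × 10^9 PFU/mL / (5.57 × 10^5 PFU/mL) = 2693
x = 2693 / 275.93 = 9.76

9.76-fold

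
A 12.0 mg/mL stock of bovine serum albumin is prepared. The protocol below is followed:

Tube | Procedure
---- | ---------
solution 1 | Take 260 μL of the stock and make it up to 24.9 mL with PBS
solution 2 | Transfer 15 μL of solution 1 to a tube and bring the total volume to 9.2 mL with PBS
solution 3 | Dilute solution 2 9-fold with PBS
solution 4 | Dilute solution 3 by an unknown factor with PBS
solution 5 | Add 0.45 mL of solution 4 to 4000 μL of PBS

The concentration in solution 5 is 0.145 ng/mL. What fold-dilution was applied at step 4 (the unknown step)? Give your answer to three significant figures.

Step 1: 260 μL brought to 24.9 mL → factor 24900/260 = 95.769
Step 2: 15 μL brought to 9.2 mL → factor 9200/15 = 613.33
Step 3: 9-fold → factor 9
Step 4: unknown factor x
Step 5: 0.45 mL + 4000 μL = 4.45 mL total → factor 4.45/0.45 = 9.8889
Product of known-step factors = 5.2277 × 10^6
Overall factor = 12.0 mg/mL / (0.145 ng/mL) = 8.2759 × 10^7
x = 8.2759 × 10^7 / 5.2277 × 10^6 = 15.8

15.8-fold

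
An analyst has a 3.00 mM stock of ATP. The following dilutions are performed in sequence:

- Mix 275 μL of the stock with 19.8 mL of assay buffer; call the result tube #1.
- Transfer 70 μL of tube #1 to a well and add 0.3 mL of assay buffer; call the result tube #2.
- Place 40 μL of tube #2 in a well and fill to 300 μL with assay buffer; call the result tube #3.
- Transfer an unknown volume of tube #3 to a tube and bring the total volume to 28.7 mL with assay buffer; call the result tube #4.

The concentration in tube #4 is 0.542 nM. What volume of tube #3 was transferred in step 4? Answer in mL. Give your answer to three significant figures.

Step 1: 275 μL + 19.8 mL = 20075 μL total → factor 20075/275 = 73
Step 2: 70 μL + 0.3 mL = 370 μL total → factor 370/70 = 5.2857
Step 3: 40 μL brought to 300 μL → factor 300/40 = 7.5
Step 4: v brought to 28.7 mL → factor = 28.7 mL/v
Product of known-step factors = 2893.9
Overall factor = 3.00 mM / (0.542 nM) = 5.5351 × 10^6
Step-4 factor = 5.5351 × 10^6 / 2893.9 = 1912.6
v = 28.7 mL / 1912.6 = 0.0150 mL

0.0150 mL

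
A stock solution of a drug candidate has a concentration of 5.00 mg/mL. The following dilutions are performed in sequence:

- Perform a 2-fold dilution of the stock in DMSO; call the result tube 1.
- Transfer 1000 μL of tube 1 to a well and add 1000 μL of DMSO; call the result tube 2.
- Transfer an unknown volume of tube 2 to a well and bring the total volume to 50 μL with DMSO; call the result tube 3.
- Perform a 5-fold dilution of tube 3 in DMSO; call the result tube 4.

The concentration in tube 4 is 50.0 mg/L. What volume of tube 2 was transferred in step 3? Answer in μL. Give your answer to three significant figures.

Step 1: 2-fold → factor 2
Step 2: 1000 μL + 1000 μL = 2000 μL total → factor 2000/1000 = 2
Step 3: v brought to 50 μL → factor = 50 μL/v
Step 4: 5-fold → factor 5
Product of known-step factors = 20
Overall factor = 5.00 mg/mL / (50.0 mg/L) = 100
Step-3 factor = 100 / 20 = 5
v = 50 μL / 5 = 10.0 μL

10.0 μL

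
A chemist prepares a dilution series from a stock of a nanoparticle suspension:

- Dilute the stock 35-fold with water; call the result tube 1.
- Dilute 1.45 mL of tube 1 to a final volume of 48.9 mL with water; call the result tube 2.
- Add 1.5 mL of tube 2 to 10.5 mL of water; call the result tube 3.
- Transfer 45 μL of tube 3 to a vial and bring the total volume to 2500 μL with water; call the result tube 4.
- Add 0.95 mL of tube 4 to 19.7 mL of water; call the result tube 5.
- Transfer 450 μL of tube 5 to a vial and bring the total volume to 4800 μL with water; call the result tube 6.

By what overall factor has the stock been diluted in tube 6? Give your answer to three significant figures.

1.22 × 10^8

Step 1: 35-fold → factor 35
Step 2: 1.45 mL brought to 48.9 mL → factor 48.9/1.45 = 33.724
Step 3: 1.5 mL + 10.5 mL = 12 mL total → factor 12/1.5 = 8
Step 4: 45 μL brought to 2500 μL → factor 2500/45 = 55.556
Step 5: 0.95 mL + 19.7 mL = 20.65 mL total → factor 20.65/0.95 = 21.737
Step 6: 450 μL brought to 4800 μL → factor 4800/450 = 10.667
Overall dilution factor = 35 × 33.724 × 8 × 55.556 × 21.737 × 10.667 = 1.2163 × 10^8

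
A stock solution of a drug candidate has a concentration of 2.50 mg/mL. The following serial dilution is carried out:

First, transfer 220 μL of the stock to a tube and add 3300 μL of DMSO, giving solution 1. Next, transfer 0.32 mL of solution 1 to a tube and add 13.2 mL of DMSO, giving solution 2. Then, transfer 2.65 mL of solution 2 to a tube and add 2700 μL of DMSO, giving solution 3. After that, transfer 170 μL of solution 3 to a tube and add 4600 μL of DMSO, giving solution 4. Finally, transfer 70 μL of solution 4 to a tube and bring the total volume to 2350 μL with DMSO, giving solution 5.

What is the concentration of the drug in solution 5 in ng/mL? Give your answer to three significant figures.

Step 1: 220 μL + 3300 μL = 3520 μL total → factor 3520/220 = 16
Step 2: 0.32 mL + 13.2 mL = 13.52 mL total → factor 13.52/0.32 = 42.25
Step 3: 2.65 mL + 2700 μL = 5.35 mL total → factor 5.35/2.65 = 2.0189
Step 4: 170 μL + 4600 μL = 4770 μL total → factor 4770/170 = 28.059
Step 5: 70 μL brought to 2350 μL → factor 2350/70 = 33.571
Overall dilution factor = 16 × 42.25 × 2.0189 × 28.059 × 33.571 = 1.2856 × 10^6
Final = 2.50 mg/mL / 1.2856 × 10^6 = 1.945 × 10^-6 mg/mL = 1.94 ng/mL

1.94 ng/mL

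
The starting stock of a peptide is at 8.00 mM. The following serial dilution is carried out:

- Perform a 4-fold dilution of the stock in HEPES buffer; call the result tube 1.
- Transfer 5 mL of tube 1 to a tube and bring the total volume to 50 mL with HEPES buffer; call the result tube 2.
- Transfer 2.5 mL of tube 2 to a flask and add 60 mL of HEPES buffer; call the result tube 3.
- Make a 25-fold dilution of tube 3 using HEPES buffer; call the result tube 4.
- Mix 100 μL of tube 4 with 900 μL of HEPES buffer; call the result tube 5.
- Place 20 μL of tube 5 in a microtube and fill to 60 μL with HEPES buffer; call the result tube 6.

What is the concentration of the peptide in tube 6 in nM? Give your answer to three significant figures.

Step 1: 4-fold → factor 4
Step 2: 5 mL brought to 50 mL → factor 50/5 = 10
Step 3: 2.5 mL + 60 mL = 62.5 mL total → factor 62.5/2.5 = 25
Step 4: 25-fold → factor 25
Step 5: 100 μL + 900 μL = 1000 μL total → factor 1000/100 = 10
Step 6: 20 μL brought to 60 μL → factor 60/20 = 3
Overall dilution factor = 4 × 10 × 25 × 25 × 10 × 3 = 7.5 × 10^5
Final = 8.00 mM / 7.5 × 10^5 = 1.067 × 10^-5 mM = 10.7 nM

10.7 nM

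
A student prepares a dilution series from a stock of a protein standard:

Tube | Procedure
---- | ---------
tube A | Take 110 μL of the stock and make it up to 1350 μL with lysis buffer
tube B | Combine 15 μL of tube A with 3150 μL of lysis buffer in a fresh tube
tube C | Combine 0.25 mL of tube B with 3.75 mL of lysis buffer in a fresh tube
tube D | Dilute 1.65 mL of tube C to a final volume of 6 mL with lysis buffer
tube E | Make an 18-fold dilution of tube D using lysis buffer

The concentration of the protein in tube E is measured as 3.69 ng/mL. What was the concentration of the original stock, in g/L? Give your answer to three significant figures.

Step 1: 110 μL brought to 1350 μL → factor 1350/110 = 12.273
Step 2: 15 μL + 3150 μL = 3165 μL total → factor 3165/15 = 211
Step 3: 0.25 mL + 3.75 mL = 4 mL total → factor 4/0.25 = 16
Step 4: 1.65 mL brought to 6 mL → factor 6/1.65 = 3.6364
Step 5: 18-fold → factor 18
Overall dilution factor = 12.273 × 211 × 16 × 3.6364 × 18 = 2.712 × 10^6
Stock = 3.69 ng/mL × 2.712 × 10^6 = 1.001 × 10^7 ng/mL = 10.0 g/L

10.0 g/L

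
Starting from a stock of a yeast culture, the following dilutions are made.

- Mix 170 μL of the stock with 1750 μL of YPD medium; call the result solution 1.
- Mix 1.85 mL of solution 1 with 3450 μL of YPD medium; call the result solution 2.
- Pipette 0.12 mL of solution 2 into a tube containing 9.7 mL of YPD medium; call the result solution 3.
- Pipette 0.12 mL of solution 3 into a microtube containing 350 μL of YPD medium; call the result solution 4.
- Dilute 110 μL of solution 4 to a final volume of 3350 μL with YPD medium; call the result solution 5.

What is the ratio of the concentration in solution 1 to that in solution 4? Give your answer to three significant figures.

Step 1: 170 μL + 1750 μL = 1920 μL total → factor 1920/170 = 11.294
Step 2: 1.85 mL + 3450 μL = 5.3 mL total → factor 5.3/1.85 = 2.8649
Step 3: 0.12 mL + 9.7 mL = 9.82 mL total → factor 9.82/0.12 = 81.833
Step 4: 0.12 mL + 350 μL = 0.47 mL total → factor 0.47/0.12 = 3.9167
Dilution factor to solution 1 = 11.294; to solution 4 = 10371
[solution 1]/[solution 4] = (factor to solution 4)/(factor to solution 1) = 10371/11.294 = 918

918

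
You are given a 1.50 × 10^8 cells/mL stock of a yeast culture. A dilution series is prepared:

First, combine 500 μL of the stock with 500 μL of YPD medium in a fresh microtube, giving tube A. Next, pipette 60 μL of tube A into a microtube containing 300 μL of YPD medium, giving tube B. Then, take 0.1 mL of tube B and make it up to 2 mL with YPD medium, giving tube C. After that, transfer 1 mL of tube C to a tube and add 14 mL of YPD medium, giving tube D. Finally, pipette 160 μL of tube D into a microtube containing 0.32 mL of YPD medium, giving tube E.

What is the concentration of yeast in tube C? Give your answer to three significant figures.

Step 1: 500 μL + 500 μL = 1000 μL total → factor 1000/500 = 2
Step 2: 60 μL + 300 μL = 360 μL total → factor 360/60 = 6
Step 3: 0.1 mL brought to 2 mL → factor 2/0.1 = 20
Dilution factor through tube C = 2 × 6 × 20 = 240
[tube C] = 1.50 × 10^8 cells/mL / 240 = 6.25 × 10^5 cells/mL

6.25 × 10^5 cells/mL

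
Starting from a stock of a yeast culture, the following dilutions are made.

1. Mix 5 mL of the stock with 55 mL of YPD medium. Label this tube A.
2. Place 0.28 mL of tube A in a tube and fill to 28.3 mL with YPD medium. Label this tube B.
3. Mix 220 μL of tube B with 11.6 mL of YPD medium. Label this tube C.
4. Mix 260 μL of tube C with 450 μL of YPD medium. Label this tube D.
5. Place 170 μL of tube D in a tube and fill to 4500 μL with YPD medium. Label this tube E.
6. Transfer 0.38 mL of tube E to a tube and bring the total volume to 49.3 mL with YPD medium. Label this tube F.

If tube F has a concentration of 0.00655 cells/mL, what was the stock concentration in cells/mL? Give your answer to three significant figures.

Step 1: 5 mL + 55 mL = 60 mL total → factor 60/5 = 12
Step 2: 0.28 mL brought to 28.3 mL → factor 28.3/0.28 = 101.07
Step 3: 220 μL + 11.6 mL = 11820 μL total → factor 11820/220 = 53.727
Step 4: 260 μL + 450 μL = 710 μL total → factor 710/260 = 2.7308
Step 5: 170 μL brought to 4500 μL → factor 4500/170 = 26.471
Step 6: 0.38 mL brought to 49.3 mL → factor 49.3/0.38 = 129.74
Overall dilution factor = 12 × 101.07 × 53.727 × 2.7308 × 26.471 × 129.74 = 6.1111 × 10^8
Stock = 0.00655 cells/mL × 6.1111 × 10^8 = 4.00 × 10^6 cells/mL

4.00 × 10^6 cells/mL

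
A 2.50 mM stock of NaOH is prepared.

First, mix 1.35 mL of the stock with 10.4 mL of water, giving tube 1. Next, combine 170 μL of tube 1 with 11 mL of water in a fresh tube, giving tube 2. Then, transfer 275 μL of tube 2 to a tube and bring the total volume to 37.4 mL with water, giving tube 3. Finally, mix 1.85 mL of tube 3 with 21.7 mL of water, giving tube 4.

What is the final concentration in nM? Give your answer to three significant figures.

Step 1: 1.35 mL + 10.4 mL = 11.75 mL total → factor 11.75/1.35 = 8.7037
Step 2: 170 μL + 11 mL = 11170 μL total → factor 11170/170 = 65.706
Step 3: 275 μL brought to 37.4 mL → factor 37400/275 = 136
Step 4: 1.85 mL + 21.7 mL = 23.55 mL total → factor 23.55/1.85 = 12.73
Overall dilution factor = 8.7037 × 65.706 × 136 × 12.73 = 9.9007 × 10^5
Final = 2.50 mM / 9.9007 × 10^5 = 2.525 × 10^-6 mM = 2.53 nM

2.53 nM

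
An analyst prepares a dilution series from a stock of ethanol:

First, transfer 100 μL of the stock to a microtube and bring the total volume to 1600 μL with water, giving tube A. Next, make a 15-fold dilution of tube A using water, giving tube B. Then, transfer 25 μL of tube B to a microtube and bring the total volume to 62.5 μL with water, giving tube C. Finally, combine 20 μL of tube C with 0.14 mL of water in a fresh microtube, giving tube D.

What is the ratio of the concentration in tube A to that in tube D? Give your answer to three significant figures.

300

Step 1: 100 μL brought to 1600 μL → factor 1600/100 = 16
Step 2: 15-fold → factor 15
Step 3: 25 μL brought to 62.5 μL → factor 62.5/25 = 2.5
Step 4: 20 μL + 0.14 mL = 160 μL total → factor 160/20 = 8
Dilution factor to tube A = 16; to tube D = 4800
[tube A]/[tube D] = (factor to tube D)/(factor to tube A) = 4800/16 = 300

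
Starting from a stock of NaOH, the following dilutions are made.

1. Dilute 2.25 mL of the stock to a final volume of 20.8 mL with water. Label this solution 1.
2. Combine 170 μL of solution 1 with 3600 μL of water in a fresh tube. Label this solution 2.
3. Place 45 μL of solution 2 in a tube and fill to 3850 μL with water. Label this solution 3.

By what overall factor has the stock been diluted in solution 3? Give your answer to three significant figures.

1.75 × 10^4

Step 1: 2.25 mL brought to 20.8 mL → factor 20.8/2.25 = 9.2444
Step 2: 170 μL + 3600 μL = 3770 μL total → factor 3770/170 = 22.176
Step 3: 45 μL brought to 3850 μL → factor 3850/45 = 85.556
Overall dilution factor = 9.2444 × 22.176 × 85.556 = 17540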